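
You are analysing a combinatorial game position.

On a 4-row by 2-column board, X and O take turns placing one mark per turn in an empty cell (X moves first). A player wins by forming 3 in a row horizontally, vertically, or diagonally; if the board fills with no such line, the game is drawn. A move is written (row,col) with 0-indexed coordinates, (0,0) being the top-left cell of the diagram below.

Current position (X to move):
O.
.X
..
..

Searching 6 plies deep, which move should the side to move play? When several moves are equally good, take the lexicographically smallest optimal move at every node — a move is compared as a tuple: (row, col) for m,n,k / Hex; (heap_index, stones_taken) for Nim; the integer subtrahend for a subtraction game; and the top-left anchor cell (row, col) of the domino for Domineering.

X's best at [O./.X/../..]: (2,1)

ply 1, X at O./.X/../.. | (0,1)=+0→OX/.X/../..; (1,0)=+0→O./XX/../..; (2,0)=+0→O./.X/X./..; (2,1)=+1→O./.X/.X/..*; (3,0)=+0→O./.X/../X.; (3,1)=+0→O./.X/../.X
ply 2, O at O./.X/.X/.. | (0,1)=-1→OO/.X/.X/..*; (1,0)=-1→O./OX/.X/..; (2,0)=-1→O./.X/OX/..; (3,0)=-1→O./.X/.X/O.; (3,1)=-1→O./.X/.X/.O
ply 3, X at OO/.X/.X/.. | (1,0)=+0→OO/XX/.X/..; (2,0)=+0→OO/.X/XX/..; (3,0)=+0→OO/.X/.X/X.; (3,1)=+1→OO/.X/.X/.X*
ply 4: OO/.X/.X/.X is terminal -1 (O); from O./.X/../.. depth 6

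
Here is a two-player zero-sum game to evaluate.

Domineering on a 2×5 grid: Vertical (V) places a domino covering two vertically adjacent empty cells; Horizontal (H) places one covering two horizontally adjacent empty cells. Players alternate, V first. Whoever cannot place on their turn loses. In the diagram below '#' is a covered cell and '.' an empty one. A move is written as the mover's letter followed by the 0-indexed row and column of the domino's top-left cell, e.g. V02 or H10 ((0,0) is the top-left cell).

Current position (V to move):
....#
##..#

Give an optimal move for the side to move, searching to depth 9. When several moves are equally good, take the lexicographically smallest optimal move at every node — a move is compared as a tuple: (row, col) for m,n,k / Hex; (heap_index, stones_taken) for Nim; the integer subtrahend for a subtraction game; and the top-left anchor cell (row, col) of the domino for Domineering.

ply 1, V at ....#/##..# | V02=+1→..#.#/###.#*; V03=-1→...##/##.##
ply 2, H at ..#.#/###.# | H00=-1→###.#/###.#*
ply 3, V at ###.#/###.# | V03=+1→#####/#####*
ply 4: #####/##### is terminal -1 (H); from ....#/##..# depth 9

V's best at [....#/##..#]: V02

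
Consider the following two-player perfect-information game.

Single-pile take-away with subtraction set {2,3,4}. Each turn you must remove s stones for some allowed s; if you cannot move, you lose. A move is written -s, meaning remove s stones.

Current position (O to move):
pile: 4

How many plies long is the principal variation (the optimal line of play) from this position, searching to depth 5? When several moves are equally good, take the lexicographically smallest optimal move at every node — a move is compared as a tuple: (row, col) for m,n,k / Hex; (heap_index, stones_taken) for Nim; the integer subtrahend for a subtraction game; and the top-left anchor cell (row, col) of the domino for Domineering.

[4] O move#1: -2:-1/2, -3:+1/1*, -4:+1/0
[1] end (terminal -1, X#2); searched 4 to 5

PV length from [4]: 1 ply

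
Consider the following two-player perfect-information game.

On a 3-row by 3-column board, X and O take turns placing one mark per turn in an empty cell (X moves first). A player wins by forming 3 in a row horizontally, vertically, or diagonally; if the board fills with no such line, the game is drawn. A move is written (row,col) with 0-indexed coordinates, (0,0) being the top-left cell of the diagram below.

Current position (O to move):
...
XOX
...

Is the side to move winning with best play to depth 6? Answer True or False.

[.../XOX/...] O move#1: (0,0):+1/O../XOX/...*, (0,1):+1/.O./XOX/..., (0,2):+1/..O/XOX/..., (2,0):+1/.../XOX/O.., (2,1):+1/.../XOX/.O., (2,2):+1/.../XOX/..O
[O../XOX/...] X move#2: (0,1):-1/OX./XOX/...*, (0,2):-1/O.X/XOX/..., (2,0):-1/O../XOX/X.., (2,1):-1/O../XOX/.X., (2,2):-1/O../XOX/..X
[OX./XOX/...] O move#3: (0,2):+1/OXO/XOX/...*, (2,0):+1/OX./XOX/O.., (2,1):+0/OX./XOX/.O., (2,2):+1/OX./XOX/..O
[OXO/XOX/...] X move#4: (2,0):-1/OXO/XOX/X..*, (2,1):-1/OXO/XOX/.X., (2,2):-1/OXO/XOX/..X
[OXO/XOX/X..] O move#5: (2,1):+0/OXO/XOX/XO., (2,2):+1/OXO/XOX/X.O*
[OXO/XOX/X.O] end (terminal -1, X#6); searched .../XOX/... to 6

O winning at [.../XOX/...]: True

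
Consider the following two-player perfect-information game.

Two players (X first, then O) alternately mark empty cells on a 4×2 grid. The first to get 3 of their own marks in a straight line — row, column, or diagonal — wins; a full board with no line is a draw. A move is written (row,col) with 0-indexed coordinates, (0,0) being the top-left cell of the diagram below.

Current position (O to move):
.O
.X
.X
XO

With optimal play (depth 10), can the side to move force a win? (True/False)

O winning at [.O/.X/.X/XO]: False

[.O/.X/.X/XO] O move#1: (0,0):+0/OO/.X/.X/XO*, (1,0):+0/.O/OX/.X/XO, (2,0):+0/.O/.X/OX/XO
[OO/.X/.X/XO] X move#2: (1,0):+0/OO/XX/.X/XO*, (2,0):+0/OO/.X/XX/XO
[OO/XX/.X/XO] O move#3: (2,0):+0/OO/XX/OX/XO*
[OO/XX/OX/XO] end (terminal +0, X#4); searched .O/.X/.X/XO to 10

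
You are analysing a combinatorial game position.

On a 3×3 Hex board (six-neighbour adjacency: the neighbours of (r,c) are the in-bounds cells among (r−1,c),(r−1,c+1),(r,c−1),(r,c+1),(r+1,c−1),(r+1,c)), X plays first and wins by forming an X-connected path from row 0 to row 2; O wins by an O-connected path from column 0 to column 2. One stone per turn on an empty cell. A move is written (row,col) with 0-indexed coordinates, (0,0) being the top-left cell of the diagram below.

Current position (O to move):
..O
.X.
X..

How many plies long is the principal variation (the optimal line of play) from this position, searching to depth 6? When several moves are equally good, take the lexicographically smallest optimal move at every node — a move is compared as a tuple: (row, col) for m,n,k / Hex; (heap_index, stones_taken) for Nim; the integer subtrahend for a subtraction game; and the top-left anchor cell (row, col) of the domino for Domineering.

[..O/.X./X..] O move#1: (0,0):-1/O.O/.X./X.., (0,1):+1/.OO/.X./X..*, (1,0):-1/..O/OX./X.., (1,2):-1/..O/.XO/X.., (2,1):-1/..O/.X./XO., (2,2):-1/..O/.X./X.O
[.OO/.X./X..] X move#2: (0,0):-1/XOO/.X./X..*, (1,0):-1/.OO/XX./X.., (1,2):-1/.OO/.XX/X.., (2,1):-1/.OO/.X./XX., (2,2):-1/.OO/.X./X.X
[XOO/.X./X..] O move#3: (1,0):+1/XOO/OX./X..*, (1,2):-1/XOO/.XO/X.., (2,1):-1/XOO/.X./XO., (2,2):-1/XOO/.X./X.O
[XOO/OX./X..] end (terminal -1, X#4); searched ..O/.X./X.. to 6

PV length from [..O/.X./X..]: 3 plies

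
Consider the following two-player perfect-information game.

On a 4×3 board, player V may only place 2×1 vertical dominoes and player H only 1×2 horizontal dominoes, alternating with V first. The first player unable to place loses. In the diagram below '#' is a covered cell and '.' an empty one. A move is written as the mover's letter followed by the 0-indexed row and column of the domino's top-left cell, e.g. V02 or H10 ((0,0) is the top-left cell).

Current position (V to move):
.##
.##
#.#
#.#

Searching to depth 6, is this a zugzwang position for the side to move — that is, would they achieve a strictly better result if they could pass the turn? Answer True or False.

zugzwang(.##/.##/#.#/#.#, V) = False

p1 V@[.##/.##/#.#/#.#]: V00[###/###/#.#/#.#]+1* V21[.##/.##/###/###]+1
p2 H@[###/###/#.#/#.#] terminal -1; root [.##/.##/#.#/#.#] d6
if V skipped the turn, H would face:
~ p1 H@[.##/.##/#.#/#.#] terminal -1; root [.##/.##/#.#/#.#] d6
compare (V): move=+1 vs pass=+1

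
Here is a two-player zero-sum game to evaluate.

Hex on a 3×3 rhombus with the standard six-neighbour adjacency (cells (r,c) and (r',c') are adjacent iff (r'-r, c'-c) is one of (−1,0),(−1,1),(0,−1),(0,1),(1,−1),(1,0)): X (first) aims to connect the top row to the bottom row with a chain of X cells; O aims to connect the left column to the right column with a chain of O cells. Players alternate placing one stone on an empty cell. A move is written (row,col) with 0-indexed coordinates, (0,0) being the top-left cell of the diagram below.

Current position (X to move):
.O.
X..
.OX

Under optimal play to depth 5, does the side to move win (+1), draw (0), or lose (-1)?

[.O./X../.OX] X move#1: (0,0):+1/XO./X../.OX*, (0,2):+1/.OX/X../.OX, (1,1):+1/.O./XX./.OX, (1,2):+1/.O./X.X/.OX, (2,0):+1/.O./X../XOX
[XO./X../.OX] O move#2: (0,2):-1/XOO/X../.OX*, (1,1):-1/XO./XO./.OX, (1,2):-1/XO./X.O/.OX, (2,0):-1/XO./X../OOX
[XOO/X../.OX] X move#3: (1,1):+1/XOO/XX./.OX*, (1,2):+1/XOO/X.X/.OX, (2,0):+1/XOO/X../XOX
[XOO/XX./.OX] O move#4: (1,2):-1/XOO/XXO/.OX*, (2,0):-1/XOO/XX./OOX
[XOO/XXO/.OX] X move#5: (2,0):+1/XOO/XXO/XOX*
[XOO/XXO/XOX] end (terminal -1, O#6); searched .O./X../.OX to 5

value(.O./X../.OX, X) = +1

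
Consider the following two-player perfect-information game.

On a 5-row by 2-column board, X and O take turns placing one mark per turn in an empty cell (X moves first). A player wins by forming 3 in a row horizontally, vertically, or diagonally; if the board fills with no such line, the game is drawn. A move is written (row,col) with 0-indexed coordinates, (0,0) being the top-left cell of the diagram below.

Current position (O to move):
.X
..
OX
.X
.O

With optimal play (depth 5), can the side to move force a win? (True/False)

O winning at [.X/../OX/.X/.O]: False

[.X/../OX/.X/.O] O move#1: (0,0):-1/OX/../OX/.X/.O, (1,0):-1/.X/O./OX/.X/.O, (1,1):+0/.X/.O/OX/.X/.O*, (3,0):-1/.X/../OX/OX/.O, (4,0):-1/.X/../OX/.X/OO
[.X/.O/OX/.X/.O] X move#2: (0,0):-1/XX/.O/OX/.X/.O, (1,0):+0/.X/XO/OX/.X/.O*, (3,0):+0/.X/.O/OX/XX/.O, (4,0):-1/.X/.O/OX/.X/XO
[.X/XO/OX/.X/.O] O move#3: (0,0):+0/OX/XO/OX/.X/.O*, (3,0):+0/.X/XO/OX/OX/.O, (4,0):+0/.X/XO/OX/.X/OO
[OX/XO/OX/.X/.O] X move#4: (3,0):+0/OX/XO/OX/XX/.O*, (4,0):+0/OX/XO/OX/.X/XO
[OX/XO/OX/XX/.O] O move#5: (4,0):+0/OX/XO/OX/XX/OO*
[OX/XO/OX/XX/OO] end (terminal +0, X#6); searched .X/../OX/.X/.O to 5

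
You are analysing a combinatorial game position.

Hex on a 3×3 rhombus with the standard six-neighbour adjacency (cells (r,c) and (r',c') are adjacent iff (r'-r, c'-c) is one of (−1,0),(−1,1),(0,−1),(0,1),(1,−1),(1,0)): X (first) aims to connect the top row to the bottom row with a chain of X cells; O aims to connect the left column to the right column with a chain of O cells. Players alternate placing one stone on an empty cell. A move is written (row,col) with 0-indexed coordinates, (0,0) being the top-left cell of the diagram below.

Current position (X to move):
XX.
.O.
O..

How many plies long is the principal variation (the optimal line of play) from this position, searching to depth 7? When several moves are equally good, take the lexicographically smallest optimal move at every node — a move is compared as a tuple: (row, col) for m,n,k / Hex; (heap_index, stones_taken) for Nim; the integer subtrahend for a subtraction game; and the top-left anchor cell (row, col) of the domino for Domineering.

PV length from [XX./.O./O..]: 2 plies

p1 X@[XX./.O./O..]: (0,2)[XXX/.O./O..]-1* (1,0)[XX./XO./O..]-1 (1,2)[XX./.OX/O..]-1 (2,1)[XX./.O./OX.]-1 (2,2)[XX./.O./O.X]-1
p2 O@[XXX/.O./O..]: (1,0)[XXX/OO./O..]-1 (1,2)[XXX/.OO/O..]+1* (2,1)[XXX/.O./OO.]+1 (2,2)[XXX/.O./O.O]+1
p3 X@[XXX/.OO/O..] terminal -1; root [XX./.O./O..] d7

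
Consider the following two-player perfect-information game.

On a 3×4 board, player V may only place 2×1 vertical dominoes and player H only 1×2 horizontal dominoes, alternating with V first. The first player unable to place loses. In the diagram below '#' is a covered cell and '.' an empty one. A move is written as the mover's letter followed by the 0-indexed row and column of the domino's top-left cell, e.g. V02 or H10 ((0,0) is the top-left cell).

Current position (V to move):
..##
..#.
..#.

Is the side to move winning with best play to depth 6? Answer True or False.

V winning at [..##/..#./..#.]: True

ply 1, V at ..##/..#./..#. | V00=+1→#.##/#.#./..#.*; V01=+1→.###/.##./..#.; V10=+1→..##/#.#./#.#.; V11=+1→..##/.##./.##.; V13=-1→..##/..##/..##
ply 2, H at #.##/#.#./..#. | H20=-1→#.##/#.#./###.*
ply 3, V at #.##/#.#./###. | V01=+1→####/###./###.*; V13=+1→#.##/#.##/####
ply 4: ####/###./###. is terminal -1 (H); from ..##/..#./..#. depth 6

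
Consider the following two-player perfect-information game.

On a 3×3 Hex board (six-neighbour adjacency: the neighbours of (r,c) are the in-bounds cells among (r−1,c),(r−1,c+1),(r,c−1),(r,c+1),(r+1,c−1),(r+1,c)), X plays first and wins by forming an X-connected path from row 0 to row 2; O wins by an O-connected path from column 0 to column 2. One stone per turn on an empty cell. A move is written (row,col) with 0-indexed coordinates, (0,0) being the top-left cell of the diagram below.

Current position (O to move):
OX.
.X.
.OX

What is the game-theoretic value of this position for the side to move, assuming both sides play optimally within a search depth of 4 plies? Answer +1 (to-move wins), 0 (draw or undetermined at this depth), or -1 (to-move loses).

p1 O@[OX./.X./.OX]: (0,2)[OXO/.X./.OX]-1* (1,0)[OX./OX./.OX]-1 (1,2)[OX./.XO/.OX]-1 (2,0)[OX./.X./OOX]-1
p2 X@[OXO/.X./.OX]: (1,0)[OXO/XX./.OX]+1* (1,2)[OXO/.XX/.OX]+1 (2,0)[OXO/.X./XOX]+1
p3 O@[OXO/XX./.OX]: (1,2)[OXO/XXO/.OX]-1* (2,0)[OXO/XX./OOX]-1
p4 X@[OXO/XXO/.OX]: (2,0)[OXO/XXO/XOX]+1*
p5 O@[OXO/XXO/XOX] terminal -1; root [OX./.X./.OX] d4

value(OX./.X./.OX, O) = -1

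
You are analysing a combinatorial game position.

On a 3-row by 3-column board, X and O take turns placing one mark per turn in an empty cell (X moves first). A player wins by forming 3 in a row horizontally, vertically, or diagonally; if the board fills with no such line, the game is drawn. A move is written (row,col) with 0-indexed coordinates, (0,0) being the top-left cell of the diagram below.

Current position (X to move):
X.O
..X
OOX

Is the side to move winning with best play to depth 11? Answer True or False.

[X.O/..X/OOX] X move#1: (0,1):-1/XXO/..X/OOX, (1,0):-1/X.O/X.X/OOX, (1,1):+1/X.O/.XX/OOX*
[X.O/.XX/OOX] end (terminal -1, O#2); searched X.O/..X/OOX to 11

X winning at [X.O/..X/OOX]: True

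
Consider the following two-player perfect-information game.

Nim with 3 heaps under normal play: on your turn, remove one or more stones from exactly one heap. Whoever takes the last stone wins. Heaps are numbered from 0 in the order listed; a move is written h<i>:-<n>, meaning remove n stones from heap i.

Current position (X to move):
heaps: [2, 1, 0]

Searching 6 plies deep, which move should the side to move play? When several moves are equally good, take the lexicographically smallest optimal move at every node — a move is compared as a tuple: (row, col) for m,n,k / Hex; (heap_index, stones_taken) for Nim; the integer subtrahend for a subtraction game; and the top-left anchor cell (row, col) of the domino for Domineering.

X's best at [(2,1,0)]: h0:-1

[(2,1,0)] X move#1: h0:-1:+1/(1,1,0)*, h0:-2:-1/(0,1,0), h1:-1:-1/(2,0,0)
[(1,1,0)] O move#2: h0:-1:-1/(0,1,0)*, h1:-1:-1/(1,0,0)
[(0,1,0)] X move#3: h1:-1:+1/(0,0,0)*
[(0,0,0)] end (terminal -1, O#4); searched (2,1,0) to 6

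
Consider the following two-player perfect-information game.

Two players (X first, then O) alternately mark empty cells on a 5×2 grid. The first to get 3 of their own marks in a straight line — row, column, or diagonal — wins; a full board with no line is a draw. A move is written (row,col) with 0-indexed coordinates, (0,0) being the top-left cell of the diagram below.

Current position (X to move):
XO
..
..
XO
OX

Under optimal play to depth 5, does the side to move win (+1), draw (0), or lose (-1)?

[XO/../../XO/OX] X move#1: (1,0):+0/XO/X./../XO/OX*, (1,1):+0/XO/.X/../XO/OX, (2,0):+0/XO/../X./XO/OX, (2,1):+0/XO/../.X/XO/OX
[XO/X./../XO/OX] O move#2: (1,1):-1/XO/XO/../XO/OX, (2,0):+0/XO/X./O./XO/OX*, (2,1):-1/XO/X./.O/XO/OX
[XO/X./O./XO/OX] X move#3: (1,1):+0/XO/XX/O./XO/OX*, (2,1):+0/XO/X./OX/XO/OX
[XO/XX/O./XO/OX] O move#4: (2,1):+0/XO/XX/OO/XO/OX*
[XO/XX/OO/XO/OX] end (terminal +0, X#5); searched XO/../../XO/OX to 5

value(XO/../../XO/OX, X) = 0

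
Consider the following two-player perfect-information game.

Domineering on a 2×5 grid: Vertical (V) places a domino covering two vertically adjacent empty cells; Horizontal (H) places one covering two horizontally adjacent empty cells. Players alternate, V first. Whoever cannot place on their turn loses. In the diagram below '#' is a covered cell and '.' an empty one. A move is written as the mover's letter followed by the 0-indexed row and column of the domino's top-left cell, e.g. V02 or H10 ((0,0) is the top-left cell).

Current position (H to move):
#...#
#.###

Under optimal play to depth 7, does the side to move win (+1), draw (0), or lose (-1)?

[#...#/#.###] H move#1: H01:+1/###.#/#.###*, H02:-1/#.###/#.###
[###.#/#.###] end (terminal -1, V#2); searched #...#/#.### to 7

value(#...#/#.###, H) = +1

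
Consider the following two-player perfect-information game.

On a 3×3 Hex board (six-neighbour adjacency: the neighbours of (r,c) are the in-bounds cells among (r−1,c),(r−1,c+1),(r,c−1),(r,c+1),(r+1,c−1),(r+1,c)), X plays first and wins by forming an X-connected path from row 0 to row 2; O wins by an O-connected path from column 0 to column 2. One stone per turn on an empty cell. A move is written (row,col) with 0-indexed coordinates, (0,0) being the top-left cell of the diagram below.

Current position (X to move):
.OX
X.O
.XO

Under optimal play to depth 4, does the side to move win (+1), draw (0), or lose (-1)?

[.OX/X.O/.XO] X move#1: (0,0):+1/XOX/X.O/.XO*, (1,1):+1/.OX/XXO/.XO, (2,0):+1/.OX/X.O/XXO
[XOX/X.O/.XO] O move#2: (1,1):-1/XOX/XOO/.XO*, (2,0):-1/XOX/X.O/OXO
[XOX/XOO/.XO] X move#3: (2,0):+1/XOX/XOO/XXO*
[XOX/XOO/XXO] end (terminal -1, O#4); searched .OX/X.O/.XO to 4

value(.OX/X.O/.XO, X) = +1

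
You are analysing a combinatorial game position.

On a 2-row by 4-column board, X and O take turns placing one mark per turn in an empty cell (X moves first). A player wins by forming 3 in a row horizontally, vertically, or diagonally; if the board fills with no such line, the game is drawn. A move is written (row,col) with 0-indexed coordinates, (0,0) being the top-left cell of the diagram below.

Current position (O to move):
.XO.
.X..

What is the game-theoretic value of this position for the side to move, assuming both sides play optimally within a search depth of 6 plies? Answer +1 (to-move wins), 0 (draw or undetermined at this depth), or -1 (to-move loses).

value(.XO./.X.., O) = 0

p1 O@[.XO./.X..]: (0,0)[OXO./.X..]-1 (0,3)[.XOO/.X..]-1 (1,0)[.XO./OX..]+0* (1,2)[.XO./.XO.]+0 (1,3)[.XO./.X.O]+0
p2 X@[.XO./OX..]: (0,0)[XXO./OX..]+0* (0,3)[.XOX/OX..]+0 (1,2)[.XO./OXX.]+0 (1,3)[.XO./OX.X]+0
p3 O@[XXO./OX..]: (0,3)[XXOO/OX..]+0* (1,2)[XXO./OXO.]+0 (1,3)[XXO./OX.O]+0
p4 X@[XXOO/OX..]: (1,2)[XXOO/OXX.]+0* (1,3)[XXOO/OX.X]+0
p5 O@[XXOO/OXX.]: (1,3)[XXOO/OXXO]+0*
p6 X@[XXOO/OXXO] terminal +0; root [.XO./.X..] d6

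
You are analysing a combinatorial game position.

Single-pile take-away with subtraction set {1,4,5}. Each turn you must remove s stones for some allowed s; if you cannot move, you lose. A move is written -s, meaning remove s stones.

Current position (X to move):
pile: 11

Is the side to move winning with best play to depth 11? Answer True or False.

[11] X move#1: -1:+1/10*, -4:-1/7, -5:-1/6
[10] O move#2: -1:-1/9*, -4:-1/6, -5:-1/5
[9] X move#3: -1:+1/8*, -4:-1/5, -5:-1/4
[8] O move#4: -1:-1/7*, -4:-1/4, -5:-1/3
[7] X move#5: -1:-1/6, -4:-1/3, -5:+1/2*
[2] O move#6: -1:-1/1*
[1] X move#7: -1:+1/0*
[0] end (terminal -1, O#8); searched 11 to 11

X winning at [11]: True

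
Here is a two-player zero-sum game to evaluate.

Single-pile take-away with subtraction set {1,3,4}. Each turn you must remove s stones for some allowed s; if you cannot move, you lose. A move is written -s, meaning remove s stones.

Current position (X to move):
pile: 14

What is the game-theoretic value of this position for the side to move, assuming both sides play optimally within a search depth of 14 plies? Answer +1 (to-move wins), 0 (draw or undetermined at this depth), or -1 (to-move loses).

value(14, X) = -1

ply 1, X at 14 | -1=-1→13*; -3=-1→11; -4=-1→10
ply 2, O at 13 | -1=-1→12; -3=-1→10; -4=+1→9*
ply 3, X at 9 | -1=-1→8*; -3=-1→6; -4=-1→5
ply 4, O at 8 | -1=+1→7*; -3=-1→5; -4=-1→4
ply 5, X at 7 | -1=-1→6*; -3=-1→4; -4=-1→3
ply 6, O at 6 | -1=-1→5; -3=-1→3; -4=+1→2*
ply 7, X at 2 | -1=-1→1*
ply 8, O at 1 | -1=+1→0*
ply 9: 0 is terminal -1 (X); from 14 depth 14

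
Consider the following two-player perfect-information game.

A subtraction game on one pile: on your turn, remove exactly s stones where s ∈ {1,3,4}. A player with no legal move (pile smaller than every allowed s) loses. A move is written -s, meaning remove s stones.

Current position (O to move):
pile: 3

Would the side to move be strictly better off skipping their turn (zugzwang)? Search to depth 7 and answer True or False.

zugzwang(3, O) = False

p1 O@[3]: -1[2]+1* -3[0]+1
p2 X@[2]: -1[1]-1*
p3 O@[1]: -1[0]+1*
p4 X@[0] terminal -1; root [3] d7
pass branch (X moves first from the same position):
  | p1 X@[3]: -1[2]+1* -3[0]+1
  | p2 O@[2]: -1[1]-1*
  | p3 X@[1]: -1[0]+1*
  | p4 O@[0] terminal -1; root [3] d7
O moving scores +1; O passing scores -1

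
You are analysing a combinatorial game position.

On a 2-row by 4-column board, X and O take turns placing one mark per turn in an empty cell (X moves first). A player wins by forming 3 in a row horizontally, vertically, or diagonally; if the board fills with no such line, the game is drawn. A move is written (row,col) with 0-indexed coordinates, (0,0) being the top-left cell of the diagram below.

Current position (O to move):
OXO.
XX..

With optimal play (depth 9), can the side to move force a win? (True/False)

p1 O@[OXO./XX..]: (0,3)[OXOO/XX..]-1 (1,2)[OXO./XXO.]+0* (1,3)[OXO./XX.O]-1
p2 X@[OXO./XXO.]: (0,3)[OXOX/XXO.]+0* (1,3)[OXO./XXOX]+0
p3 O@[OXOX/XXO.]: (1,3)[OXOX/XXOO]+0*
p4 X@[OXOX/XXOO] terminal +0; root [OXO./XX..] d9

O winning at [OXO./XX..]: False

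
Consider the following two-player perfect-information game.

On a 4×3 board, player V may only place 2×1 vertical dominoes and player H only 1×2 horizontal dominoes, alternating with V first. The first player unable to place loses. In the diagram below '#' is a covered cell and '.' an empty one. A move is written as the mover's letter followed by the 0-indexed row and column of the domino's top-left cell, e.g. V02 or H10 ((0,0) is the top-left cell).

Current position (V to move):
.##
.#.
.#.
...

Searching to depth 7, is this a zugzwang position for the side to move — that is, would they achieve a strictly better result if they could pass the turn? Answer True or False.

p1 V@[.##/.#./.#./...]: V00[###/##./.#./...]+1* V10[.##/##./##./...]+1 V12[.##/.##/.##/...]+1 V20[.##/.#./##./#..]+1 V22[.##/.#./.##/..#]+1
p2 H@[###/##./.#./...]: H30[###/##./.#./##.]-1* H31[###/##./.#./.##]-1
p3 V@[###/##./.#./##.]: V12[###/###/.##/##.]+1* V22[###/##./.##/###]+1
p4 H@[###/###/.##/##.] terminal -1; root [.##/.#./.#./...] d7
if V skipped the turn, H would face:
~ p1 H@[.##/.#./.#./...]: H30[.##/.#./.#./##.]-1* H31[.##/.#./.#./.##]-1
~ p2 V@[.##/.#./.#./##.]: V00[###/##./.#./##.]+1* V10[.##/##./##./##.]+1 V12[.##/.##/.##/##.]+1 V22[.##/.#./.##/###]+1
~ p3 H@[###/##./.#./##.] terminal -1; root [.##/.#./.#./...] d7
compare (V): move=+1 vs pass=+1

zugzwang(.##/.#./.#./..., V) = False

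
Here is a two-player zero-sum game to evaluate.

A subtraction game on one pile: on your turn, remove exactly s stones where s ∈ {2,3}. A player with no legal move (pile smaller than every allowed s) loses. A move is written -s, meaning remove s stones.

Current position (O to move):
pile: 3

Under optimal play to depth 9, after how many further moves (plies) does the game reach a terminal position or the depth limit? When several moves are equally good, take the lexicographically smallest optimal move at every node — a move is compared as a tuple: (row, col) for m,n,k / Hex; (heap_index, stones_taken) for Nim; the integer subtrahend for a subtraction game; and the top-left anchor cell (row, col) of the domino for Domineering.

[3] O move#1: -2:+1/1*, -3:+1/0
[1] end (terminal -1, X#2); searched 3 to 9

PV length from [3]: 1 ply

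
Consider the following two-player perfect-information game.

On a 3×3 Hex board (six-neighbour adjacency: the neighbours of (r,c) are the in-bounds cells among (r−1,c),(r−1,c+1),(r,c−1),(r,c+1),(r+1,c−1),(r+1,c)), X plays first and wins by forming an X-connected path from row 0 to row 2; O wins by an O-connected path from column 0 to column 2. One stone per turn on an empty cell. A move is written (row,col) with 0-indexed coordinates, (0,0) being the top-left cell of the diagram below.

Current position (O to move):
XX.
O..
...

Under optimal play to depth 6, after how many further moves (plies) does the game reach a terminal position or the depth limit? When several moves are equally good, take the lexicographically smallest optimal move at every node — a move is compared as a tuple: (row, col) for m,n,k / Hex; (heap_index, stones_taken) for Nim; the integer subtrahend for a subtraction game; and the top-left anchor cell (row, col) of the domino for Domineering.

PV length from [XX./O../...]: 3 plies

p1 O@[XX./O../...]: (0,2)[XXO/O../...]-1 (1,1)[XX./OO./...]+1* (1,2)[XX./O.O/...]-1 (2,0)[XX./O../O..]-1 (2,1)[XX./O../.O.]+1 (2,2)[XX./O../..O]-1
p2 X@[XX./OO./...]: (0,2)[XXX/OO./...]-1* (1,2)[XX./OOX/...]-1 (2,0)[XX./OO./X..]-1 (2,1)[XX./OO./.X.]-1 (2,2)[XX./OO./..X]-1
p3 O@[XXX/OO./...]: (1,2)[XXX/OOO/...]+1* (2,0)[XXX/OO./O..]-1 (2,1)[XXX/OO./.O.]+1 (2,2)[XXX/OO./..O]+1
p4 X@[XXX/OOO/...] terminal -1; root [XX./O../...] d6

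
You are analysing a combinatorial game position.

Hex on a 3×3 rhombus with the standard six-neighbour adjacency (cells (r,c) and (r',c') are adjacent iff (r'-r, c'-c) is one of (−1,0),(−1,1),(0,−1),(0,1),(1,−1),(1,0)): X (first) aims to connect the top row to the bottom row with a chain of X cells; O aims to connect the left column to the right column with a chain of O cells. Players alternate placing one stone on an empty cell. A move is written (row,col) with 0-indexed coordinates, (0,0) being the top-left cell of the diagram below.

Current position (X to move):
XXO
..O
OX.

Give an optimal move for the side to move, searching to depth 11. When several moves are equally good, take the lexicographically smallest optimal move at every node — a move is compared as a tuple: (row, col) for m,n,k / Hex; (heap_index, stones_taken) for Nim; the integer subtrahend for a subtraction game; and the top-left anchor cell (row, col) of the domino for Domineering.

ply 1, X at XXO/..O/OX. | (1,0)=-1→XXO/X.O/OX.; (1,1)=+1→XXO/.XO/OX.*; (2,2)=-1→XXO/..O/OXX
ply 2: XXO/.XO/OX. is terminal -1 (O); from XXO/..O/OX. depth 11

X's best at [XXO/..O/OX.]: (1,1)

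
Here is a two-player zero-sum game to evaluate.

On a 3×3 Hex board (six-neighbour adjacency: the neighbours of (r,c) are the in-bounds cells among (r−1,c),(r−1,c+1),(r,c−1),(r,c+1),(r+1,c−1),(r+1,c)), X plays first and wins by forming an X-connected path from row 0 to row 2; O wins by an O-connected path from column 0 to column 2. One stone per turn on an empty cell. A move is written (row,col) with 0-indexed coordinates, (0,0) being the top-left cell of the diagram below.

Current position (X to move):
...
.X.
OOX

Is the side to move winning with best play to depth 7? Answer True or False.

ply 1, X at .../.X./OOX | (0,0)=-1→X../.X./OOX; (0,1)=-1→.X./.X./OOX; (0,2)=-1→..X/.X./OOX; (1,0)=-1→.../XX./OOX; (1,2)=+1→.../.XX/OOX*
ply 2, O at .../.XX/OOX | (0,0)=-1→O../.XX/OOX*; (0,1)=-1→.O./.XX/OOX; (0,2)=-1→..O/.XX/OOX; (1,0)=-1→.../OXX/OOX
ply 3, X at O../.XX/OOX | (0,1)=+1→OX./.XX/OOX*; (0,2)=+1→O.X/.XX/OOX; (1,0)=+1→O../XXX/OOX
ply 4: OX./.XX/OOX is terminal -1 (O); from .../.X./OOX depth 7

X winning at [.../.X./OOX]: True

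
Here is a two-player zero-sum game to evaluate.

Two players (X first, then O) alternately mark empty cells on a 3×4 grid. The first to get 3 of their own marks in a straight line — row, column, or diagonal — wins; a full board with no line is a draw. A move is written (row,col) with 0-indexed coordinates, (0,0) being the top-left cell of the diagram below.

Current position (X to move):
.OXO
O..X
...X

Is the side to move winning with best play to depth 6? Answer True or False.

p1 X@[.OXO/O..X/...X]: (0,0)[XOXO/O..X/...X]-1 (1,1)[.OXO/OX.X/...X]+1* (1,2)[.OXO/O.XX/...X]+1 (2,0)[.OXO/O..X/X..X]-1 (2,1)[.OXO/O..X/.X.X]+1 (2,2)[.OXO/O..X/..XX]+1
p2 O@[.OXO/OX.X/...X]: (0,0)[OOXO/OX.X/...X]-1* (1,2)[.OXO/OXOX/...X]-1 (2,0)[.OXO/OX.X/O..X]-1 (2,1)[.OXO/OX.X/.O.X]-1 (2,2)[.OXO/OX.X/..OX]-1
p3 X@[OOXO/OX.X/...X]: (1,2)[OOXO/OXXX/...X]+1* (2,0)[OOXO/OX.X/X..X]+1 (2,1)[OOXO/OX.X/.X.X]-1 (2,2)[OOXO/OX.X/..XX]-1
p4 O@[OOXO/OXXX/...X] terminal -1; root [.OXO/O..X/...X] d6

X winning at [.OXO/O..X/...X]: True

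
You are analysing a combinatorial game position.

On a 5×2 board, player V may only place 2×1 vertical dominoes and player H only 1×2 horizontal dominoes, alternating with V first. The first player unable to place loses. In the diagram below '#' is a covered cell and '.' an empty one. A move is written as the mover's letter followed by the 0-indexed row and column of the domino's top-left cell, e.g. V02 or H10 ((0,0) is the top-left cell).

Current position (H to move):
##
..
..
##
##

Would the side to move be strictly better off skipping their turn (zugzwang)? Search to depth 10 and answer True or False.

zugzwang(##/../../##/##, H) = False

p1 H@[##/../../##/##]: H10[##/##/../##/##]+1* H20[##/../##/##/##]+1
p2 V@[##/##/../##/##] terminal -1; root [##/../../##/##] d10
if H skipped the turn, V would face:
~ p1 V@[##/../../##/##]: V10[##/#./#./##/##]+1* V11[##/.#/.#/##/##]+1
~ p2 H@[##/#./#./##/##] terminal -1; root [##/../../##/##] d10
compare (H): move=+1 vs pass=-1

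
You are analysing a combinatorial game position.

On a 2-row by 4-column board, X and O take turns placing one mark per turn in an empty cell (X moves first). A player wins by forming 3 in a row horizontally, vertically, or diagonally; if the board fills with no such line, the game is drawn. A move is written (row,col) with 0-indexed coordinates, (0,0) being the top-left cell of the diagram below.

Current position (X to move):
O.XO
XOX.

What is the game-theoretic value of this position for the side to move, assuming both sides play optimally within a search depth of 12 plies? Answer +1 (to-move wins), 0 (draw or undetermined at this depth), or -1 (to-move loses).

value(O.XO/XOX., X) = 0

ply 1, X at O.XO/XOX. | (0,1)=+0→OXXO/XOX.*; (1,3)=+0→O.XO/XOXX
ply 2, O at OXXO/XOX. | (1,3)=+0→OXXO/XOXO*
ply 3: OXXO/XOXO is terminal +0 (X); from O.XO/XOX. depth 12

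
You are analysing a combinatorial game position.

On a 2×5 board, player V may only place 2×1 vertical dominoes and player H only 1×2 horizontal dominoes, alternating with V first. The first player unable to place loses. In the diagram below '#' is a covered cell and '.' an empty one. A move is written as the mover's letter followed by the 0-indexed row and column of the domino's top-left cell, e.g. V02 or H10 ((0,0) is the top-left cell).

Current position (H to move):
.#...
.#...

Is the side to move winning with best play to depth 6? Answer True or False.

[.#.../.#...] H move#1: H02:-1/.###./.#...*, H03:-1/.#.##/.#..., H12:-1/.#.../.###., H13:-1/.#.../.#.##
[.###./.#...] V move#2: V00:-1/####./##..., V04:+1/.####/.#..#*
[.####/.#..#] H move#3: H12:-1/.####/.####*
[.####/.####] V move#4: V00:+1/#####/#####*
[#####/#####] end (terminal -1, H#5); searched .#.../.#... to 6

H winning at [.#.../.#...]: False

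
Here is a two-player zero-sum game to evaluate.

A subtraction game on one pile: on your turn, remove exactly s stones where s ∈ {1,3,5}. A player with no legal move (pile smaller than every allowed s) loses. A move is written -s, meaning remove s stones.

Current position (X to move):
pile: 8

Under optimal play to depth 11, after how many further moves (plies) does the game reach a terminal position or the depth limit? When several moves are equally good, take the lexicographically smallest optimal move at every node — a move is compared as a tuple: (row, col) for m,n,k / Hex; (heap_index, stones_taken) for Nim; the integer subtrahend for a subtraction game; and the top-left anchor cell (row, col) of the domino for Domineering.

PV length from [8]: 8 plies

ply 1, X at 8 | -1=-1→7*; -3=-1→5; -5=-1→3
ply 2, O at 7 | -1=+1→6*; -3=+1→4; -5=+1→2
ply 3, X at 6 | -1=-1→5*; -3=-1→3; -5=-1→1
ply 4, O at 5 | -1=+1→4*; -3=+1→2; -5=+1→0
ply 5, X at 4 | -1=-1→3*; -3=-1→1
ply 6, O at 3 | -1=+1→2*; -3=+1→0
ply 7, X at 2 | -1=-1→1*
ply 8, O at 1 | -1=+1→0*
ply 9: 0 is terminal -1 (X); from 8 depth 11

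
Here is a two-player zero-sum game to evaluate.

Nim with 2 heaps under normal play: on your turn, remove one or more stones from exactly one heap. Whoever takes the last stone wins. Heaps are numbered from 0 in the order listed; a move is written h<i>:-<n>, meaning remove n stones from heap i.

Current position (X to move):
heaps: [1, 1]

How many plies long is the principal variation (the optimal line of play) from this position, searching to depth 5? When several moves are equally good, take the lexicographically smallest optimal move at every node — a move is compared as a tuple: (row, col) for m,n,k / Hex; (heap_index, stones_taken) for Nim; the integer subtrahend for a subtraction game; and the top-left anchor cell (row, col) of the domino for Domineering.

ply 1, X at (1,1) | h0:-1=-1→(0,1)*; h1:-1=-1→(1,0)
ply 2, O at (0,1) | h1:-1=+1→(0,0)*
ply 3: (0,0) is terminal -1 (X); from (1,1) depth 5

PV length from [(1,1)]: 2 plies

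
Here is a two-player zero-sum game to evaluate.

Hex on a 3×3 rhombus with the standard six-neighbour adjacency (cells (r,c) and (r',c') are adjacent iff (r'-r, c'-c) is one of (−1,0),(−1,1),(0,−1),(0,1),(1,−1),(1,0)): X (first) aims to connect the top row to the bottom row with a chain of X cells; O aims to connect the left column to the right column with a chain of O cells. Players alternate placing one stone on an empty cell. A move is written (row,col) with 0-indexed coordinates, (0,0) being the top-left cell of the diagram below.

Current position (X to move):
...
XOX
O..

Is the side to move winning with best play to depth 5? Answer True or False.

X winning at [.../XOX/O..]: True

p1 X@[.../XOX/O..]: (0,0)[X../XOX/O..]-1 (0,1)[.X./XOX/O..]-1 (0,2)[..X/XOX/O..]+1* (2,1)[.../XOX/OX.]-1 (2,2)[.../XOX/O.X]-1
p2 O@[..X/XOX/O..]: (0,0)[O.X/XOX/O..]-1* (0,1)[.OX/XOX/O..]-1 (2,1)[..X/XOX/OO.]-1 (2,2)[..X/XOX/O.O]-1
p3 X@[O.X/XOX/O..]: (0,1)[OXX/XOX/O..]+1* (2,1)[O.X/XOX/OX.]+1 (2,2)[O.X/XOX/O.X]+1
p4 O@[OXX/XOX/O..]: (2,1)[OXX/XOX/OO.]-1* (2,2)[OXX/XOX/O.O]-1
p5 X@[OXX/XOX/OO.]: (2,2)[OXX/XOX/OOX]+1*
p6 O@[OXX/XOX/OOX] terminal -1; root [.../XOX/O..] d5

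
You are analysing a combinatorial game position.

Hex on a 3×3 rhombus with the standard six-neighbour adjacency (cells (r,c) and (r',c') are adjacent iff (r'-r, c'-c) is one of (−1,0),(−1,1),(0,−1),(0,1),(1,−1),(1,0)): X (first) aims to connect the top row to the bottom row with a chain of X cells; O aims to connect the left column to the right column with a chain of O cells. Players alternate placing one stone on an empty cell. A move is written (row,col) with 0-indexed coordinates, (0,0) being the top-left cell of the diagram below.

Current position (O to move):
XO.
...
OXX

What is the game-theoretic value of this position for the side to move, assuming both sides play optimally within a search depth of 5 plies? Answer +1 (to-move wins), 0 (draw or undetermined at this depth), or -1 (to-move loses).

ply 1, O at XO./.../OXX | (0,2)=+1→XOO/.../OXX*; (1,0)=-1→XO./O../OXX; (1,1)=+1→XO./.O./OXX; (1,2)=-1→XO./..O/OXX
ply 2, X at XOO/.../OXX | (1,0)=-1→XOO/X../OXX*; (1,1)=-1→XOO/.X./OXX; (1,2)=-1→XOO/..X/OXX
ply 3, O at XOO/X../OXX | (1,1)=+1→XOO/XO./OXX*; (1,2)=-1→XOO/X.O/OXX
ply 4: XOO/XO./OXX is terminal -1 (X); from XO./.../OXX depth 5

value(XO./.../OXX, O) = +1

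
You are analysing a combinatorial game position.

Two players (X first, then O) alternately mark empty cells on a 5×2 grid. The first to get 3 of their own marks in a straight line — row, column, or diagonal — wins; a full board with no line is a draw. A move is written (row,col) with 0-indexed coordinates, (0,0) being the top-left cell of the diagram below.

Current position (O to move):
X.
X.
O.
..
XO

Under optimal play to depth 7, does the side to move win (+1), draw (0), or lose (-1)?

[X./X./O./../XO] O move#1: (0,1):+0/XO/X./O./../XO*, (1,1):+0/X./XO/O./../XO, (2,1):+0/X./X./OO/../XO, (3,0):+0/X./X./O./O./XO, (3,1):+0/X./X./O./.O/XO
[XO/X./O./../XO] X move#2: (1,1):+0/XO/XX/O./../XO*, (2,1):+0/XO/X./OX/../XO, (3,0):-1/XO/X./O./X./XO, (3,1):+0/XO/X./O./.X/XO
[XO/XX/O./../XO] O move#3: (2,1):+0/XO/XX/OO/../XO*, (3,0):+0/XO/XX/O./O./XO, (3,1):+0/XO/XX/O./.O/XO
[XO/XX/OO/../XO] X move#4: (3,0):-1/XO/XX/OO/X./XO, (3,1):+0/XO/XX/OO/.X/XO*
[XO/XX/OO/.X/XO] O move#5: (3,0):+0/XO/XX/OO/OX/XO*
[XO/XX/OO/OX/XO] end (terminal +0, X#6); searched X./X./O./../XO to 7

value(X./X./O./../XO, O) = 0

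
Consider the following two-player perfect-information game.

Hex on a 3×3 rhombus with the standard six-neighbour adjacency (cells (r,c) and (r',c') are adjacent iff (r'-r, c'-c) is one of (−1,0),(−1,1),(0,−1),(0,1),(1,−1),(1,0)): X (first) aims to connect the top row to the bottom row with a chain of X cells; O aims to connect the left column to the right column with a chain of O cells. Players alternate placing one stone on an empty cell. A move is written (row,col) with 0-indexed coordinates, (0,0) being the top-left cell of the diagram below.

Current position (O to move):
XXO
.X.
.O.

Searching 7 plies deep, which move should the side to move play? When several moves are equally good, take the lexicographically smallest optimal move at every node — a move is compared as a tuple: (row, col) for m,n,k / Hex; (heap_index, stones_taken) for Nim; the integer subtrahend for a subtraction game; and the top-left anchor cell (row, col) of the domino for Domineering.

ply 1, O at XXO/.X./.O. | (1,0)=-1→XXO/OX./.O.; (1,2)=-1→XXO/.XO/.O.; (2,0)=+1→XXO/.X./OO.*; (2,2)=-1→XXO/.X./.OO
ply 2, X at XXO/.X./OO. | (1,0)=-1→XXO/XX./OO.*; (1,2)=-1→XXO/.XX/OO.; (2,2)=-1→XXO/.X./OOX
ply 3, O at XXO/XX./OO. | (1,2)=+1→XXO/XXO/OO.*; (2,2)=+1→XXO/XX./OOO
ply 4: XXO/XXO/OO. is terminal -1 (X); from XXO/.X./.O. depth 7

O's best at [XXO/.X./.O.]: (2,0)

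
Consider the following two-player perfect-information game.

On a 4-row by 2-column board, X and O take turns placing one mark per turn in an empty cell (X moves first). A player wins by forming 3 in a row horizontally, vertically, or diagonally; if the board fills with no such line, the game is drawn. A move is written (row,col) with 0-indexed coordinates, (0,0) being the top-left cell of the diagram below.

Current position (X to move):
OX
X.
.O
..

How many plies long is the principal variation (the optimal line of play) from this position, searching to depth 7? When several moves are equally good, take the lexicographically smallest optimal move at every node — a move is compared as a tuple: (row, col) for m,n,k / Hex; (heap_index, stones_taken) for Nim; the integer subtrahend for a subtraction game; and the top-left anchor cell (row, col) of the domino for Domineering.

PV length from [OX/X./.O/..]: 4 plies

p1 X@[OX/X./.O/..]: (1,1)[OX/XX/.O/..]+0* (2,0)[OX/X./XO/..]+0 (3,0)[OX/X./.O/X.]+0 (3,1)[OX/X./.O/.X]+0
p2 O@[OX/XX/.O/..]: (2,0)[OX/XX/OO/..]+0* (3,0)[OX/XX/.O/O.]+0 (3,1)[OX/XX/.O/.O]+0
p3 X@[OX/XX/OO/..]: (3,0)[OX/XX/OO/X.]+0* (3,1)[OX/XX/OO/.X]+0
p4 O@[OX/XX/OO/X.]: (3,1)[OX/XX/OO/XO]+0*
p5 X@[OX/XX/OO/XO] terminal +0; root [OX/X./.O/..] d7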